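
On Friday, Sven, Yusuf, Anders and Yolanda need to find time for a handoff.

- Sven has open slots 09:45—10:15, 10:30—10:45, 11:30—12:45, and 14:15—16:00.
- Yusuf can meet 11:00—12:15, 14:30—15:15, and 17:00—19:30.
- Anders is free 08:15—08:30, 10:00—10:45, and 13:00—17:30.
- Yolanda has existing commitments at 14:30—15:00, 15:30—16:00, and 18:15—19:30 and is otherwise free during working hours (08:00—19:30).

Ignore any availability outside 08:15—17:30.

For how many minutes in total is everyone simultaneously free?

Yolanda free within 08:00–19:30: 08:00–14:30, 15:00–15:30, 16:00–18:15.
Sven ∩ Yusuf: 11:30–12:15, 14:30–15:15.
Sven ∩ Yusuf ∩ Anders: 14:30–15:15.
Sven ∩ Yusuf ∩ Anders ∩ Yolanda: 15:00–15:15.
Restricted to 08:15–17:30: 15:00–15:15.
Total common minutes: 15.

15 minutes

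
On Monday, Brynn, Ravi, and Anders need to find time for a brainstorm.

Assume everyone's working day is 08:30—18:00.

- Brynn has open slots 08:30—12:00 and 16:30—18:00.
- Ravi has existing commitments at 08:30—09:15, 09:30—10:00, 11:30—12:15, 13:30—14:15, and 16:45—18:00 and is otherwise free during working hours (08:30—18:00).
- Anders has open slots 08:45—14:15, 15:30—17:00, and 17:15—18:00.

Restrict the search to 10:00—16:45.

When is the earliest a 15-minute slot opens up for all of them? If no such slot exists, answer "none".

Ravi free within 08:30–18:00: 09:15–09:30, 10:00–11:30, 12:15–13:30, 14:15–16:45.
Brynn ∩ Ravi: 09:15–09:30, 10:00–11:30, 16:30–16:45.
Brynn ∩ Ravi ∩ Anders: 09:15–09:30, 10:00–11:30, 16:30–16:45.
Restricted to 10:00–16:45: 10:00–11:30, 16:30–16:45.
Windows ≥ 15 min: 10:00–11:30, 16:30–16:45.
Earliest such window starts at 10:00.

10:00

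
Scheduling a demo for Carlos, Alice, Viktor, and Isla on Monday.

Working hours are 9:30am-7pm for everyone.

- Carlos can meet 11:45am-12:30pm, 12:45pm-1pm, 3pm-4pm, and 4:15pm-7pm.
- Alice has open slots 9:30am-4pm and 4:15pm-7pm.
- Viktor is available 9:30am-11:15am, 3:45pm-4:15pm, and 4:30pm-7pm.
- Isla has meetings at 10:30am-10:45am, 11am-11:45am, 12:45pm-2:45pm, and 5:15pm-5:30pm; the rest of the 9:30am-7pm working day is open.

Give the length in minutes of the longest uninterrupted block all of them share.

Isla free within 09:30–19:00: 09:30–10:30, 10:45–11:00, 11:45–12:45, 14:45–17:15, 17:30–19:00.
Carlos ∩ Alice: 11:45–12:30, 12:45–13:00, 15:00–16:00, 16:15–19:00.
Carlos ∩ Alice ∩ Viktor: 15:45–16:00, 16:30–19:00.
Carlos ∩ Alice ∩ Viktor ∩ Isla: 15:45–16:00, 16:30–17:15, 17:30–19:00.
Common window lengths: 15, 45, 90 min; longest is 90.

90 minutes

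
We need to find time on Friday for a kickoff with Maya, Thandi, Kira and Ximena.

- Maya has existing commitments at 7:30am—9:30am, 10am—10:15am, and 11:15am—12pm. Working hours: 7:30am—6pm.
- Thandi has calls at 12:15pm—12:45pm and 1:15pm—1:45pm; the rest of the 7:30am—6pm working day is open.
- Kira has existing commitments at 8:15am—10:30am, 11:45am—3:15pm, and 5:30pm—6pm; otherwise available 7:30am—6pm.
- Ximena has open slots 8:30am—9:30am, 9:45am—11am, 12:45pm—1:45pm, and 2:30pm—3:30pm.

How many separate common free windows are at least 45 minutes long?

0

Maya free within 07:30–18:00: 09:30–10:00, 10:15–11:15, 12:00–18:00.
Thandi free within 07:30–18:00: 07:30–12:15, 12:45–13:15, 13:45–18:00.
Kira free within 07:30–18:00: 07:30–08:15, 10:30–11:45, 15:15–17:30.
Maya ∩ Thandi: 09:30–10:00, 10:15–11:15, 12:00–12:15, 12:45–13:15, 13:45–18:00.
Maya ∩ Thandi ∩ Kira: 10:30–11:15, 15:15–17:30.
Maya ∩ Thandi ∩ Kira ∩ Ximena: 10:30–11:00, 15:15–15:30.
Windows ≥ 45 min: (none).
That's 0 windows.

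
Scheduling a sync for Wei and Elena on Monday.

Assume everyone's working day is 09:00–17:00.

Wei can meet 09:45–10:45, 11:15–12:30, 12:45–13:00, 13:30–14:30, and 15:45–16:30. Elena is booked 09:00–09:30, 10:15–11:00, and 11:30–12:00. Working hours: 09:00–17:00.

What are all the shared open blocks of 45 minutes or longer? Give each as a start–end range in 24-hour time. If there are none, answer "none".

Elena free within 09:00–17:00: 09:30–10:15, 11:00–11:30, 12:00–17:00.
Wei ∩ Elena: 09:45–10:15, 11:15–11:30, 12:00–12:30, 12:45–13:00, 13:30–14:30, 15:45–16:30.
Windows ≥ 45 min: 13:30–14:30, 15:45–16:30.

13:30–14:30, 15:45–16:30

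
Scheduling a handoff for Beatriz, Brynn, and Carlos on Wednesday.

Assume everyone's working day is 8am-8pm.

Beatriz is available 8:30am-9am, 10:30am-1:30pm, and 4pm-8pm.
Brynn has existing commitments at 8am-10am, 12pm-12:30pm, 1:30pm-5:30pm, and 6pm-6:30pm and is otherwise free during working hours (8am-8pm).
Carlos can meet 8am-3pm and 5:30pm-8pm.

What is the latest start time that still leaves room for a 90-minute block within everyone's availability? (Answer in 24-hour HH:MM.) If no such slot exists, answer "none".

Brynn free within 08:00–20:00: 10:00–12:00, 12:30–13:30, 17:30–18:00, 18:30–20:00.
Beatriz ∩ Brynn: 10:30–12:00, 12:30–13:30, 17:30–18:00, 18:30–20:00.
Beatriz ∩ Brynn ∩ Carlos: 10:30–12:00, 12:30–13:30, 17:30–18:00, 18:30–20:00.
Windows ≥ 90 min: 10:30–12:00, 18:30–20:00.
Latest start in the last window 18:30–20:00 is 20:00 − 90 min = 18:30.

18:30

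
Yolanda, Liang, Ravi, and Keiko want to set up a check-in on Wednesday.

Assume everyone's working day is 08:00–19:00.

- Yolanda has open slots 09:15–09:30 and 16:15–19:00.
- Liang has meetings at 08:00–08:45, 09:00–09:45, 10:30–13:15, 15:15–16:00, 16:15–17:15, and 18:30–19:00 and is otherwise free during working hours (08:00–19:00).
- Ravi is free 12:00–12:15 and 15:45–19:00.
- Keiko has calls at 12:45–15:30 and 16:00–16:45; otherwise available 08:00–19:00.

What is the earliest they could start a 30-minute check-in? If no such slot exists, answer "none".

17:15

Liang free within 08:00–19:00: 08:45–09:00, 09:45–10:30, 13:15–15:15, 16:00–16:15, 17:15–18:30.
Keiko free within 08:00–19:00: 08:00–12:45, 15:30–16:00, 16:45–19:00.
Yolanda ∩ Liang: 17:15–18:30.
Yolanda ∩ Liang ∩ Ravi: 17:15–18:30.
Yolanda ∩ Liang ∩ Ravi ∩ Keiko: 17:15–18:30.
Windows ≥ 30 min: 17:15–18:30.
Earliest such window starts at 17:15.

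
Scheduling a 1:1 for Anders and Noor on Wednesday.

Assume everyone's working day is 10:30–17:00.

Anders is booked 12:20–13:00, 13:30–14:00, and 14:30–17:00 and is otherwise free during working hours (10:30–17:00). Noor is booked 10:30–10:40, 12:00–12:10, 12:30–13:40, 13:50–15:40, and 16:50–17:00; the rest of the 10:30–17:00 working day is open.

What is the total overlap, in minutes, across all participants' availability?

90 minutes

Anders free within 10:30–17:00: 10:30–12:20, 13:00–13:30, 14:00–14:30.
Noor free within 10:30–17:00: 10:40–12:00, 12:10–12:30, 13:40–13:50, 15:40–16:50.
Anders ∩ Noor: 10:40–12:00, 12:10–12:20.
Total common minutes: 80 + 10 = 90.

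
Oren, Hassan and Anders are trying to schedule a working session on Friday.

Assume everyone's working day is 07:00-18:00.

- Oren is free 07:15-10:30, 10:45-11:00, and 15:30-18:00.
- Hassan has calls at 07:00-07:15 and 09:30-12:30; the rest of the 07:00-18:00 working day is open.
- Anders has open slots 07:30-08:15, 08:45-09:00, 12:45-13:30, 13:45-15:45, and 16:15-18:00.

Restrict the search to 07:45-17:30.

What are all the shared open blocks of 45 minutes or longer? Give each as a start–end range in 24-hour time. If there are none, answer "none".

16:15–17:30

Hassan free within 07:00–18:00: 07:15–09:30, 12:30–18:00.
Oren ∩ Hassan: 07:15–09:30, 15:30–18:00.
Oren ∩ Hassan ∩ Anders: 07:30–08:15, 08:45–09:00, 15:30–15:45, 16:15–18:00.
Restricted to 07:45–17:30: 07:45–08:15, 08:45–09:00, 15:30–15:45, 16:15–17:30.
Windows ≥ 45 min: 16:15–17:30.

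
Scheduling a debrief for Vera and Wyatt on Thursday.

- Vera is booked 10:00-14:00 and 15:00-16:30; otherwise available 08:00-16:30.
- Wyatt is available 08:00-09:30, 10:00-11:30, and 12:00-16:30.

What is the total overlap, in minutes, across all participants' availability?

150 minutes

Vera free within 08:00–16:30: 08:00–10:00, 14:00–15:00.
Vera ∩ Wyatt: 08:00–09:30, 14:00–15:00.
Total common minutes: 90 + 60 = 150.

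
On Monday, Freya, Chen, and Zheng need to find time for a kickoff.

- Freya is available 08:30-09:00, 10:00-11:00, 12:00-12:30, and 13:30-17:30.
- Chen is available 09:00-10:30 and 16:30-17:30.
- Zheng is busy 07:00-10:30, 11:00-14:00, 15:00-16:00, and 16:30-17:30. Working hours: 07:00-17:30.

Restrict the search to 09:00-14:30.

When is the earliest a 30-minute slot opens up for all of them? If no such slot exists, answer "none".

none

Zheng free within 07:00–17:30: 10:30–11:00, 14:00–15:00, 16:00–16:30.
Freya ∩ Chen: 10:00–10:30, 16:30–17:30.
Freya ∩ Chen ∩ Zheng: (none).
Restricted to 09:00–14:30: (none).
Windows ≥ 30 min: (none).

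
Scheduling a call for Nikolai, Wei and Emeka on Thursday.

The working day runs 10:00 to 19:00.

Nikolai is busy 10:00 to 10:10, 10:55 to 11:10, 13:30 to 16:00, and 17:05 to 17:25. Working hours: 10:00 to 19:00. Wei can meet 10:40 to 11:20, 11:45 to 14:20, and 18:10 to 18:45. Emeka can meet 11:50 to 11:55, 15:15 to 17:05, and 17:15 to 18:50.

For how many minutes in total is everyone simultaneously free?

40 minutes

Nikolai free within 10:00–19:00: 10:10–10:55, 11:10–13:30, 16:00–17:05, 17:25–19:00.
Nikolai ∩ Wei: 10:40–10:55, 11:10–11:20, 11:45–13:30, 18:10–18:45.
Nikolai ∩ Wei ∩ Emeka: 11:50–11:55, 18:10–18:45.
Total common minutes: 5 + 35 = 40.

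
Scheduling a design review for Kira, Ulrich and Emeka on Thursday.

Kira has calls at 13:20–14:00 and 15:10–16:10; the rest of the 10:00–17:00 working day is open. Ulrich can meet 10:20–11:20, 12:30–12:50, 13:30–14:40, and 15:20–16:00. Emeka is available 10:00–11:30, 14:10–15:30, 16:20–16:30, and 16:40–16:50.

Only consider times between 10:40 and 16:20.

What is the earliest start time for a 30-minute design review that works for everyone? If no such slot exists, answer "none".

10:40

Kira free within 10:00–17:00: 10:00–13:20, 14:00–15:10, 16:10–17:00.
Kira ∩ Ulrich: 10:20–11:20, 12:30–12:50, 14:00–14:40.
Kira ∩ Ulrich ∩ Emeka: 10:20–11:20, 14:10–14:40.
Restricted to 10:40–16:20: 10:40–11:20, 14:10–14:40.
Windows ≥ 30 min: 10:40–11:20, 14:10–14:40.
Earliest such window starts at 10:40.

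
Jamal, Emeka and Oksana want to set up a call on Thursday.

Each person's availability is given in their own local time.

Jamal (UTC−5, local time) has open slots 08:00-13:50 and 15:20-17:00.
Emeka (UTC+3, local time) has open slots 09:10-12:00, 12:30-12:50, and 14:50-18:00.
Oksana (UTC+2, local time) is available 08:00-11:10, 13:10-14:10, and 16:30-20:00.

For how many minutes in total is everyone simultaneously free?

Jamal → UTC: 13:00–18:50, 20:20–22:00.
Emeka → UTC: 06:10–09:00, 09:30–09:50, 11:50–15:00.
Oksana → UTC: 06:00–09:10, 11:10–12:10, 14:30–18:00.
Jamal ∩ Emeka: 13:00–15:00.
Jamal ∩ Emeka ∩ Oksana: 14:30–15:00.
Total common minutes: 30.

30 minutes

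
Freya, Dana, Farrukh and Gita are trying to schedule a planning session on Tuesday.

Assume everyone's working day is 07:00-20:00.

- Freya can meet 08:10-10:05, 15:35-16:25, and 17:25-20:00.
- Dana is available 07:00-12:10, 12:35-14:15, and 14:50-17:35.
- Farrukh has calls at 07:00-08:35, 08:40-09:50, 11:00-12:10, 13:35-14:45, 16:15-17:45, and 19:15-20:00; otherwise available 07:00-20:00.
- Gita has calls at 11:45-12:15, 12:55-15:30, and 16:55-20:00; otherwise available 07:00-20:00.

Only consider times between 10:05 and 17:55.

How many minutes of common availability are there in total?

40 minutes

Farrukh free within 07:00–20:00: 08:35–08:40, 09:50–11:00, 12:10–13:35, 14:45–16:15, 17:45–19:15.
Gita free within 07:00–20:00: 07:00–11:45, 12:15–12:55, 15:30–16:55.
Freya ∩ Dana: 08:10–10:05, 15:35–16:25, 17:25–17:35.
Freya ∩ Dana ∩ Farrukh: 08:35–08:40, 09:50–10:05, 15:35–16:15.
Freya ∩ Dana ∩ Farrukh ∩ Gita: 08:35–08:40, 09:50–10:05, 15:35–16:15.
Restricted to 10:05–17:55: 15:35–16:15.
Total common minutes: 40.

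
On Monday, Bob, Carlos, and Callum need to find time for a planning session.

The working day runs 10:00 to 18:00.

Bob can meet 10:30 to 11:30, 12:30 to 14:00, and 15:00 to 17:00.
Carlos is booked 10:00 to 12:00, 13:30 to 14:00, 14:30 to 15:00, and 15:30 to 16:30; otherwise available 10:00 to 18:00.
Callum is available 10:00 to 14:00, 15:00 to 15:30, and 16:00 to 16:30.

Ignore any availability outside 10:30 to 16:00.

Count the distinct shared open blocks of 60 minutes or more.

Carlos free within 10:00–18:00: 12:00–13:30, 14:00–14:30, 15:00–15:30, 16:30–18:00.
Bob ∩ Carlos: 12:30–13:30, 15:00–15:30, 16:30–17:00.
Bob ∩ Carlos ∩ Callum: 12:30–13:30, 15:00–15:30.
Restricted to 10:30–16:00: 12:30–13:30, 15:00–15:30.
Windows ≥ 60 min: 12:30–13:30.
That's 1 window.

1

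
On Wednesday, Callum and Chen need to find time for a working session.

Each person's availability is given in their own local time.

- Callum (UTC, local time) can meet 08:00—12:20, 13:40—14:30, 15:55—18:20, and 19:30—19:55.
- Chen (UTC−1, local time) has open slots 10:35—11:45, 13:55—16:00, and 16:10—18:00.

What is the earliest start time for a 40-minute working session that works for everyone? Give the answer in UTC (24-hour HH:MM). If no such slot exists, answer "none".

11:35

Callum → UTC: 08:00–12:20, 13:40–14:30, 15:55–18:20, 19:30–19:55.
Chen → UTC: 11:35–12:45, 14:55–17:00, 17:10–19:00.
Callum ∩ Chen: 11:35–12:20, 15:55–17:00, 17:10–18:20.
Windows ≥ 40 min: 11:35–12:20, 15:55–17:00, 17:10–18:20.
Earliest such window starts at 11:35.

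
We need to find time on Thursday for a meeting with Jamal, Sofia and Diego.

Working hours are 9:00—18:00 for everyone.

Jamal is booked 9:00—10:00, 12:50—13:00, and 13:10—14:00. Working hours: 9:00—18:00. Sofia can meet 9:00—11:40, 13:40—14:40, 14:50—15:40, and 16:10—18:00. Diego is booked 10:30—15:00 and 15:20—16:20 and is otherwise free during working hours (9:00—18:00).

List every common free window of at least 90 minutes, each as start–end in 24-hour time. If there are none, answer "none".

Jamal free within 09:00–18:00: 10:00–12:50, 13:00–13:10, 14:00–18:00.
Diego free within 09:00–18:00: 09:00–10:30, 15:00–15:20, 16:20–18:00.
Jamal ∩ Sofia: 10:00–11:40, 14:00–14:40, 14:50–15:40, 16:10–18:00.
Jamal ∩ Sofia ∩ Diego: 10:00–10:30, 15:00–15:20, 16:20–18:00.
Windows ≥ 90 min: 16:20–18:00.

16:20–18:00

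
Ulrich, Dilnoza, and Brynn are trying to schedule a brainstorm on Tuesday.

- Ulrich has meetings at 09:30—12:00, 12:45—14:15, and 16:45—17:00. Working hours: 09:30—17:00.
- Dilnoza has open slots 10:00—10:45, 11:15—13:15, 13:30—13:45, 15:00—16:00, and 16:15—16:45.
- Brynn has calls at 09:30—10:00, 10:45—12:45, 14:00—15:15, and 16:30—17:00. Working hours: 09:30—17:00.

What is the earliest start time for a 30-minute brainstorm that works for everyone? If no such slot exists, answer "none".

Ulrich free within 09:30–17:00: 12:00–12:45, 14:15–16:45.
Brynn free within 09:30–17:00: 10:00–10:45, 12:45–14:00, 15:15–16:30.
Ulrich ∩ Dilnoza: 12:00–12:45, 15:00–16:00, 16:15–16:45.
Ulrich ∩ Dilnoza ∩ Brynn: 15:15–16:00, 16:15–16:30.
Windows ≥ 30 min: 15:15–16:00.
Earliest such window starts at 15:15.

15:15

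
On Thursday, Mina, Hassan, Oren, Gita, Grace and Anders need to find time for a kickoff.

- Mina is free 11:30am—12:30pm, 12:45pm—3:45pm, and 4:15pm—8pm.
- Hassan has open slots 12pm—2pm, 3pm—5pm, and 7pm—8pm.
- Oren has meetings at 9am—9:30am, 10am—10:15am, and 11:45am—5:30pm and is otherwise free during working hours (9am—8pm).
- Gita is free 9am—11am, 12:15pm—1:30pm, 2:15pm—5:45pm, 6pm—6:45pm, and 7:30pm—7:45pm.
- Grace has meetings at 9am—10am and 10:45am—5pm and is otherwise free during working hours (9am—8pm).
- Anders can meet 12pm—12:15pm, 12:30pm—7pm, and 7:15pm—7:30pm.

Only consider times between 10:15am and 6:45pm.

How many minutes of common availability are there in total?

0 minutes

Oren free within 09:00–20:00: 09:30–10:00, 10:15–11:45, 17:30–20:00.
Grace free within 09:00–20:00: 10:00–10:45, 17:00–20:00.
Mina ∩ Hassan: 12:00–12:30, 12:45–14:00, 15:00–15:45, 16:15–17:00, 19:00–20:00.
Mina ∩ Hassan ∩ Oren: 19:00–20:00.
Mina ∩ Hassan ∩ Oren ∩ Gita: 19:30–19:45.
Mina ∩ Hassan ∩ Oren ∩ Gita ∩ Grace: 19:30–19:45.
Mina ∩ Hassan ∩ Oren ∩ Gita ∩ Grace ∩ Anders: (none).
Restricted to 10:15–18:45: (none).
Total common minutes: 0.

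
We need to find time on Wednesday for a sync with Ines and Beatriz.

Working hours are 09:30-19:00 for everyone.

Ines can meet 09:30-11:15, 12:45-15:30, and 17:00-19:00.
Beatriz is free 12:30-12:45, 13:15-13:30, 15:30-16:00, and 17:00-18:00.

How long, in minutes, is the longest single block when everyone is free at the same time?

60 minutes

Ines ∩ Beatriz: 13:15–13:30, 17:00–18:00.
Common window lengths: 15, 60 min; longest is 60.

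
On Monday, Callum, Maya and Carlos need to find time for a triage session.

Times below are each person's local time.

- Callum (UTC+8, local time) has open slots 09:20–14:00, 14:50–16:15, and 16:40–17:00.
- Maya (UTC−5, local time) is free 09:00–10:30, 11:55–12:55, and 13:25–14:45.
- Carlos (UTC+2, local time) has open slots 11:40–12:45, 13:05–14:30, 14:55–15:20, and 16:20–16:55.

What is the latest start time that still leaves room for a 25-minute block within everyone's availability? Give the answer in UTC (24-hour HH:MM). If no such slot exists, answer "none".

Callum → UTC: 01:20–06:00, 06:50–08:15, 08:40–09:00.
Maya → UTC: 14:00–15:30, 16:55–17:55, 18:25–19:45.
Carlos → UTC: 09:40–10:45, 11:05–12:30, 12:55–13:20, 14:20–14:55.
Callum ∩ Maya: (none).
Callum ∩ Maya ∩ Carlos: (none).
Windows ≥ 25 min: (none).

none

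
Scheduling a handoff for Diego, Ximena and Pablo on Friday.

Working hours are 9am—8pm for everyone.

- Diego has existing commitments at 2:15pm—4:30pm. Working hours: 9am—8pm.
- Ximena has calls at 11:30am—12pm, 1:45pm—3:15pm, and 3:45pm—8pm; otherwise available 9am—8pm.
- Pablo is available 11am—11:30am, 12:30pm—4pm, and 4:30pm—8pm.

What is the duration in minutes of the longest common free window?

Diego free within 09:00–20:00: 09:00–14:15, 16:30–20:00.
Ximena free within 09:00–20:00: 09:00–11:30, 12:00–13:45, 15:15–15:45.
Diego ∩ Ximena: 09:00–11:30, 12:00–13:45.
Diego ∩ Ximena ∩ Pablo: 11:00–11:30, 12:30–13:45.
Common window lengths: 30, 75 min; longest is 75.

75 minutes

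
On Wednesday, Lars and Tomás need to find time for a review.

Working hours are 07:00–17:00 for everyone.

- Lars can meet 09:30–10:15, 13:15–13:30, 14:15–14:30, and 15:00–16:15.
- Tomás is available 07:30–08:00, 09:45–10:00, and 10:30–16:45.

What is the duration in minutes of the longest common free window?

75 minutes

Lars ∩ Tomás: 09:45–10:00, 13:15–13:30, 14:15–14:30, 15:00–16:15.
Common window lengths: 15, 15, 15, 75 min; longest is 75.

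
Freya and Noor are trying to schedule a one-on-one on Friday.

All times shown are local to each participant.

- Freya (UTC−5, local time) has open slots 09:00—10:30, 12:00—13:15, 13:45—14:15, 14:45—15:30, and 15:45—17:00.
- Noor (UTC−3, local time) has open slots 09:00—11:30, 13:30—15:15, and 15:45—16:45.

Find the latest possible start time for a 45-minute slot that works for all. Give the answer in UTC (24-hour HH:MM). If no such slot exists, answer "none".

17:30

Freya → UTC: 14:00–15:30, 17:00–18:15, 18:45–19:15, 19:45–20:30, 20:45–22:00.
Noor → UTC: 12:00–14:30, 16:30–18:15, 18:45–19:45.
Freya ∩ Noor: 14:00–14:30, 17:00–18:15, 18:45–19:15.
Windows ≥ 45 min: 17:00–18:15.
Latest start in the last window 17:00–18:15 is 18:15 − 45 min = 17:30.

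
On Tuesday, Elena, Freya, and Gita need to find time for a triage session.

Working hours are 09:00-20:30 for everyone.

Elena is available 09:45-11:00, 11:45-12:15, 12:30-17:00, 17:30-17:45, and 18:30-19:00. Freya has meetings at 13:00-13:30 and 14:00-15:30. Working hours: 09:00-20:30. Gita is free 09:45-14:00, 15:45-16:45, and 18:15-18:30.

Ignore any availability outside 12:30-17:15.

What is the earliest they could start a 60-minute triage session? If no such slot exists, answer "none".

15:45

Freya free within 09:00–20:30: 09:00–13:00, 13:30–14:00, 15:30–20:30.
Elena ∩ Freya: 09:45–11:00, 11:45–12:15, 12:30–13:00, 13:30–14:00, 15:30–17:00, 17:30–17:45, 18:30–19:00.
Elena ∩ Freya ∩ Gita: 09:45–11:00, 11:45–12:15, 12:30–13:00, 13:30–14:00, 15:45–16:45.
Restricted to 12:30–17:15: 12:30–13:00, 13:30–14:00, 15:45–16:45.
Windows ≥ 60 min: 15:45–16:45.
Earliest such window starts at 15:45.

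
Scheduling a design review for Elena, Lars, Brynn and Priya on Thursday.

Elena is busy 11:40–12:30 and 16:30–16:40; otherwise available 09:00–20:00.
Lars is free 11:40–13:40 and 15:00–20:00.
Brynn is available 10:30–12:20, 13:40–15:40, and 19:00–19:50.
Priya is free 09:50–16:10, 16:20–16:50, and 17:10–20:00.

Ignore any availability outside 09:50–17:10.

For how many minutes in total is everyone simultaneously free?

40 minutes

Elena free within 09:00–20:00: 09:00–11:40, 12:30–16:30, 16:40–20:00.
Elena ∩ Lars: 12:30–13:40, 15:00–16:30, 16:40–20:00.
Elena ∩ Lars ∩ Brynn: 15:00–15:40, 19:00–19:50.
Elena ∩ Lars ∩ Brynn ∩ Priya: 15:00–15:40, 19:00–19:50.
Restricted to 09:50–17:10: 15:00–15:40.
Total common minutes: 40.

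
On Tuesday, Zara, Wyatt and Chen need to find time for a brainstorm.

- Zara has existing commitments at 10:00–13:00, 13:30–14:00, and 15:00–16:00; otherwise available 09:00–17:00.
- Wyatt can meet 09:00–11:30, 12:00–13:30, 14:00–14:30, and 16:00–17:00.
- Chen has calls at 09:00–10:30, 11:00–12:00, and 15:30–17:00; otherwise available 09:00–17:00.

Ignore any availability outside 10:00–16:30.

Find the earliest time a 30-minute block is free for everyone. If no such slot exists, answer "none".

Zara free within 09:00–17:00: 09:00–10:00, 13:00–13:30, 14:00–15:00, 16:00–17:00.
Chen free within 09:00–17:00: 10:30–11:00, 12:00–15:30.
Zara ∩ Wyatt: 09:00–10:00, 13:00–13:30, 14:00–14:30, 16:00–17:00.
Zara ∩ Wyatt ∩ Chen: 13:00–13:30, 14:00–14:30.
Restricted to 10:00–16:30: 13:00–13:30, 14:00–14:30.
Windows ≥ 30 min: 13:00–13:30, 14:00–14:30.
Earliest such window starts at 13:00.

13:00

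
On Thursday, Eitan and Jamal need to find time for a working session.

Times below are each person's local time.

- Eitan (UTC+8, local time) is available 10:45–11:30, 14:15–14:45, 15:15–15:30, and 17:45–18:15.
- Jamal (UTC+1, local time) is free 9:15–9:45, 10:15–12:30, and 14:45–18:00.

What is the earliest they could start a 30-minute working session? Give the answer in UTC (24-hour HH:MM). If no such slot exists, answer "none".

Eitan → UTC: 02:45–03:30, 06:15–06:45, 07:15–07:30, 09:45–10:15.
Jamal → UTC: 08:15–08:45, 09:15–11:30, 13:45–17:00.
Eitan ∩ Jamal: 09:45–10:15.
Windows ≥ 30 min: 09:45–10:15.
Earliest such window starts at 09:45.

09:45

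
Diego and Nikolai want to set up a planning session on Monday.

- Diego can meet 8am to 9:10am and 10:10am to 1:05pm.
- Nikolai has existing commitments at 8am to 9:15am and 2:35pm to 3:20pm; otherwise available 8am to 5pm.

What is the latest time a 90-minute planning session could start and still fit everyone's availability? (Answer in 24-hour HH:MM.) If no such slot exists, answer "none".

Nikolai free within 08:00–17:00: 09:15–14:35, 15:20–17:00.
Diego ∩ Nikolai: 10:10–13:05.
Windows ≥ 90 min: 10:10–13:05.
Latest start in the last window 10:10–13:05 is 13:05 − 90 min = 11:35.

11:35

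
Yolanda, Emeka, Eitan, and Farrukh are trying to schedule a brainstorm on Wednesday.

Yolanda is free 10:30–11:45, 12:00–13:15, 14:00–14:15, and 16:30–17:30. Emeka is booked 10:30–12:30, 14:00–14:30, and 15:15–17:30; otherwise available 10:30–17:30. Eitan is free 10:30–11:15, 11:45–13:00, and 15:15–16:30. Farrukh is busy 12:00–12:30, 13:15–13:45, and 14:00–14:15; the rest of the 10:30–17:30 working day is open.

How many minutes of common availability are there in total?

Emeka free within 10:30–17:30: 12:30–14:00, 14:30–15:15.
Farrukh free within 10:30–17:30: 10:30–12:00, 12:30–13:15, 13:45–14:00, 14:15–17:30.
Yolanda ∩ Emeka: 12:30–13:15.
Yolanda ∩ Emeka ∩ Eitan: 12:30–13:00.
Yolanda ∩ Emeka ∩ Eitan ∩ Farrukh: 12:30–13:00.
Total common minutes: 30.

30 minutes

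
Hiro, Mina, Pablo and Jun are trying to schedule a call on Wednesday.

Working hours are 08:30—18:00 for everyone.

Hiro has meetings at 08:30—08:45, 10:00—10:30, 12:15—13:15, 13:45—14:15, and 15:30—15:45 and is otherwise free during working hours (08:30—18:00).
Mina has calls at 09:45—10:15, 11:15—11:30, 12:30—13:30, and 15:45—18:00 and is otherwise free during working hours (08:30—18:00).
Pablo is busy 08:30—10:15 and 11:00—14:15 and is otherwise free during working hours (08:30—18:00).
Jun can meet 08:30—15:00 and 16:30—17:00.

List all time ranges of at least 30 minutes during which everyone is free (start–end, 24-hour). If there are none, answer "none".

10:30–11:00, 14:15–15:00

Hiro free within 08:30–18:00: 08:45–10:00, 10:30–12:15, 13:15–13:45, 14:15–15:30, 15:45–18:00.
Mina free within 08:30–18:00: 08:30–09:45, 10:15–11:15, 11:30–12:30, 13:30–15:45.
Pablo free within 08:30–18:00: 10:15–11:00, 14:15–18:00.
Hiro ∩ Mina: 08:45–09:45, 10:30–11:15, 11:30–12:15, 13:30–13:45, 14:15–15:30.
Hiro ∩ Mina ∩ Pablo: 10:30–11:00, 14:15–15:30.
Hiro ∩ Mina ∩ Pablo ∩ Jun: 10:30–11:00, 14:15–15:00.
Windows ≥ 30 min: 10:30–11:00, 14:15–15:00.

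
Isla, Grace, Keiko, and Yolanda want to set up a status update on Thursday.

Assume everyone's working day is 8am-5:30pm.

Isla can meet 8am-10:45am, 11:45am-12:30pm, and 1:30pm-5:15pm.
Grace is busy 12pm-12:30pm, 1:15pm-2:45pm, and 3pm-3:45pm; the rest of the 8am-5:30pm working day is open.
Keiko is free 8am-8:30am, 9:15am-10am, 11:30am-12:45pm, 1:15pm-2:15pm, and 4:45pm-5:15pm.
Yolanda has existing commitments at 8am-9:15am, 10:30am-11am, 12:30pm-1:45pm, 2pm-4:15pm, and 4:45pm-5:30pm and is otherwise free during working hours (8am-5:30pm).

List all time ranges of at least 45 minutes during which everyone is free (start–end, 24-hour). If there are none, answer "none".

09:15–10:00

Grace free within 08:00–17:30: 08:00–12:00, 12:30–13:15, 14:45–15:00, 15:45–17:30.
Yolanda free within 08:00–17:30: 09:15–10:30, 11:00–12:30, 13:45–14:00, 16:15–16:45.
Isla ∩ Grace: 08:00–10:45, 11:45–12:00, 14:45–15:00, 15:45–17:15.
Isla ∩ Grace ∩ Keiko: 08:00–08:30, 09:15–10:00, 11:45–12:00, 16:45–17:15.
Isla ∩ Grace ∩ Keiko ∩ Yolanda: 09:15–10:00, 11:45–12:00.
Windows ≥ 45 min: 09:15–10:00.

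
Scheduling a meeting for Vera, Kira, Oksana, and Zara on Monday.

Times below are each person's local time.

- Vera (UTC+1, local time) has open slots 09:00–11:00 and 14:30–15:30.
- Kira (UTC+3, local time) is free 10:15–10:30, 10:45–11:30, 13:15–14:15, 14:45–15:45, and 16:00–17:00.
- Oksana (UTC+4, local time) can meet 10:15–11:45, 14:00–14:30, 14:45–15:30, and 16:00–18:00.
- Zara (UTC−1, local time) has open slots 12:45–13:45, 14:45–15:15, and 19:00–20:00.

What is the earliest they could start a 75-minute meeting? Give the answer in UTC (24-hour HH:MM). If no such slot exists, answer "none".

Vera → UTC: 08:00–10:00, 13:30–14:30.
Kira → UTC: 07:15–07:30, 07:45–08:30, 10:15–11:15, 11:45–12:45, 13:00–14:00.
Oksana → UTC: 06:15–07:45, 10:00–10:30, 10:45–11:30, 12:00–14:00.
Zara → UTC: 13:45–14:45, 15:45–16:15, 20:00–21:00.
Vera ∩ Kira: 08:00–08:30, 13:30–14:00.
Vera ∩ Kira ∩ Oksana: 13:30–14:00.
Vera ∩ Kira ∩ Oksana ∩ Zara: 13:45–14:00.
Windows ≥ 75 min: (none).

none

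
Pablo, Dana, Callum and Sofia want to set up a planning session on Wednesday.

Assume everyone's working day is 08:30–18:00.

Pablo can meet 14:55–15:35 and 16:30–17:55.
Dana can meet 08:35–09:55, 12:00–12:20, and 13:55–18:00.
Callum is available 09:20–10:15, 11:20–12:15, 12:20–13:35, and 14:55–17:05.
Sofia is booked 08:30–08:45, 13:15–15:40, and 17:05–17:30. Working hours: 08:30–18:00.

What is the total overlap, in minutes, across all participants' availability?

Sofia free within 08:30–18:00: 08:45–13:15, 15:40–17:05, 17:30–18:00.
Pablo ∩ Dana: 14:55–15:35, 16:30–17:55.
Pablo ∩ Dana ∩ Callum: 14:55–15:35, 16:30–17:05.
Pablo ∩ Dana ∩ Callum ∩ Sofia: 16:30–17:05.
Total common minutes: 35.

35 minutes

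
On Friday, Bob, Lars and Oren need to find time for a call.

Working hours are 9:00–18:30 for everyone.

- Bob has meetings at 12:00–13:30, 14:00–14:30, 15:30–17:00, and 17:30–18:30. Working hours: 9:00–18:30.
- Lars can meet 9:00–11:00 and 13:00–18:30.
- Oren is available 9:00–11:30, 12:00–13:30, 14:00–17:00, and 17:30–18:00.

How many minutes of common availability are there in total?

Bob free within 09:00–18:30: 09:00–12:00, 13:30–14:00, 14:30–15:30, 17:00–17:30.
Bob ∩ Lars: 09:00–11:00, 13:30–14:00, 14:30–15:30, 17:00–17:30.
Bob ∩ Lars ∩ Oren: 09:00–11:00, 14:30–15:30.
Total common minutes: 120 + 60 = 180.

180 minutes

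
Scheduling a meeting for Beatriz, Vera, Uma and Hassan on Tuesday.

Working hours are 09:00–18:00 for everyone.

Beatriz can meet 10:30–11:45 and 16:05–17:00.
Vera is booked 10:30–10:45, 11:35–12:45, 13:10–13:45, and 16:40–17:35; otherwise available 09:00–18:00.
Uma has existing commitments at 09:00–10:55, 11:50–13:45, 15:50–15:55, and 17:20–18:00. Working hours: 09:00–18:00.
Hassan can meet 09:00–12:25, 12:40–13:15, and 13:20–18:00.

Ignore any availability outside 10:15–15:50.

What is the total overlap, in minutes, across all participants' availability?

40 minutes

Vera free within 09:00–18:00: 09:00–10:30, 10:45–11:35, 12:45–13:10, 13:45–16:40, 17:35–18:00.
Uma free within 09:00–18:00: 10:55–11:50, 13:45–15:50, 15:55–17:20.
Beatriz ∩ Vera: 10:45–11:35, 16:05–16:40.
Beatriz ∩ Vera ∩ Uma: 10:55–11:35, 16:05–16:40.
Beatriz ∩ Vera ∩ Uma ∩ Hassan: 10:55–11:35, 16:05–16:40.
Restricted to 10:15–15:50: 10:55–11:35.
Total common minutes: 40.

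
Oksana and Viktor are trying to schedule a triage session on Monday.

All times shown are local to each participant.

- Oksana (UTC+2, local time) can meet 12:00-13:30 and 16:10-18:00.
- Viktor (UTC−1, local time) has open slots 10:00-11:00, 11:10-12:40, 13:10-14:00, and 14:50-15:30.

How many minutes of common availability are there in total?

Oksana → UTC: 10:00–11:30, 14:10–16:00.
Viktor → UTC: 11:00–12:00, 12:10–13:40, 14:10–15:00, 15:50–16:30.
Oksana ∩ Viktor: 11:00–11:30, 14:10–15:00, 15:50–16:00.
Total common minutes: 30 + 50 + 10 = 90.

90 minutes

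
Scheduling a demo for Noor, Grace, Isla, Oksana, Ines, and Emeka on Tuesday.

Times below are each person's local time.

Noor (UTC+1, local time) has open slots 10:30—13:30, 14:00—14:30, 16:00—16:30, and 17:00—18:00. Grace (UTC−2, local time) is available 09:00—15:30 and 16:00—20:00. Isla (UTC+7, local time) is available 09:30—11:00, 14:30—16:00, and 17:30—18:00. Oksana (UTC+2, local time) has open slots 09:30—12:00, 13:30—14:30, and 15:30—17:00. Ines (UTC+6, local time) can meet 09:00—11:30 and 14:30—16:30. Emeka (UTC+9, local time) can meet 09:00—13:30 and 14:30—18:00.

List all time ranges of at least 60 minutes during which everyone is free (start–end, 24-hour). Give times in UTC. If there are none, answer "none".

Noor → UTC: 09:30–12:30, 13:00–13:30, 15:00–15:30, 16:00–17:00.
Grace → UTC: 11:00–17:30, 18:00–22:00.
Isla → UTC: 02:30–04:00, 07:30–09:00, 10:30–11:00.
Oksana → UTC: 07:30–10:00, 11:30–12:30, 13:30–15:00.
Ines → UTC: 03:00–05:30, 08:30–10:30.
Emeka → UTC: 00:00–04:30, 05:30–09:00.
Noor ∩ Grace: 11:00–12:30, 13:00–13:30, 15:00–15:30, 16:00–17:00.
Noor ∩ Grace ∩ Isla: (none).
Noor ∩ Grace ∩ Isla ∩ Oksana: (none).
Noor ∩ Grace ∩ Isla ∩ Oksana ∩ Ines: (none).
Noor ∩ Grace ∩ Isla ∩ Oksana ∩ Ines ∩ Emeka: (none).
Windows ≥ 60 min: (none).

none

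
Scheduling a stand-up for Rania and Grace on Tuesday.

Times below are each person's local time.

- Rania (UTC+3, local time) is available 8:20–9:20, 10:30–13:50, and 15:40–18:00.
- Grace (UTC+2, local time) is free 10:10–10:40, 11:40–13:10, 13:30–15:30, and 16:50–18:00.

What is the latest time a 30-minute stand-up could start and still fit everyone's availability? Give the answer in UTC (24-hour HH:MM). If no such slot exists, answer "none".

13:00

Rania → UTC: 05:20–06:20, 07:30–10:50, 12:40–15:00.
Grace → UTC: 08:10–08:40, 09:40–11:10, 11:30–13:30, 14:50–16:00.
Rania ∩ Grace: 08:10–08:40, 09:40–10:50, 12:40–13:30, 14:50–15:00.
Windows ≥ 30 min: 08:10–08:40, 09:40–10:50, 12:40–13:30.
Latest start in the last window 12:40–13:30 is 13:30 − 30 min = 13:00.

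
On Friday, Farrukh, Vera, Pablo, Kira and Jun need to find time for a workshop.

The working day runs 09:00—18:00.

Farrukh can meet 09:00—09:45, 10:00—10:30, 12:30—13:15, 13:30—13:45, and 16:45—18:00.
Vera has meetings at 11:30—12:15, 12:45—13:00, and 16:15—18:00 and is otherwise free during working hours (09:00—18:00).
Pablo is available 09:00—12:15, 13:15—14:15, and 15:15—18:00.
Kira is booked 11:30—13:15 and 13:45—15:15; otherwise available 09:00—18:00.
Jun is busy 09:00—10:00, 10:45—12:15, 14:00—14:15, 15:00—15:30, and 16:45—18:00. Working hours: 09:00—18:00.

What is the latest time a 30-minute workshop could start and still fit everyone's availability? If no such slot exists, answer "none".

Vera free within 09:00–18:00: 09:00–11:30, 12:15–12:45, 13:00–16:15.
Kira free within 09:00–18:00: 09:00–11:30, 13:15–13:45, 15:15–18:00.
Jun free within 09:00–18:00: 10:00–10:45, 12:15–14:00, 14:15–15:00, 15:30–16:45.
Farrukh ∩ Vera: 09:00–09:45, 10:00–10:30, 12:30–12:45, 13:00–13:15, 13:30–13:45.
Farrukh ∩ Vera ∩ Pablo: 09:00–09:45, 10:00–10:30, 13:30–13:45.
Farrukh ∩ Vera ∩ Pablo ∩ Kira: 09:00–09:45, 10:00–10:30, 13:30–13:45.
Farrukh ∩ Vera ∩ Pablo ∩ Kira ∩ Jun: 10:00–10:30, 13:30–13:45.
Windows ≥ 30 min: 10:00–10:30.
Latest start in the last window 10:00–10:30 is 10:30 − 30 min = 10:00.

10:00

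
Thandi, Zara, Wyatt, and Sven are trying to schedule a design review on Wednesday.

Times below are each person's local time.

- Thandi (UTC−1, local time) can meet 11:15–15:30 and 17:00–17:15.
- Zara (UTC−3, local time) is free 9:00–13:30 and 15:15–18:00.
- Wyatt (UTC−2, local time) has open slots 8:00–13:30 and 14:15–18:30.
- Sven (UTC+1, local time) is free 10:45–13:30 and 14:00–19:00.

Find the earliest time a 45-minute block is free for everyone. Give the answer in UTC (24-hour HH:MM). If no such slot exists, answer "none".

13:00

Thandi → UTC: 12:15–16:30, 18:00–18:15.
Zara → UTC: 12:00–16:30, 18:15–21:00.
Wyatt → UTC: 10:00–15:30, 16:15–20:30.
Sven → UTC: 09:45–12:30, 13:00–18:00.
Thandi ∩ Zara: 12:15–16:30.
Thandi ∩ Zara ∩ Wyatt: 12:15–15:30, 16:15–16:30.
Thandi ∩ Zara ∩ Wyatt ∩ Sven: 12:15–12:30, 13:00–15:30, 16:15–16:30.
Windows ≥ 45 min: 13:00–15:30.
Earliest such window starts at 13:00.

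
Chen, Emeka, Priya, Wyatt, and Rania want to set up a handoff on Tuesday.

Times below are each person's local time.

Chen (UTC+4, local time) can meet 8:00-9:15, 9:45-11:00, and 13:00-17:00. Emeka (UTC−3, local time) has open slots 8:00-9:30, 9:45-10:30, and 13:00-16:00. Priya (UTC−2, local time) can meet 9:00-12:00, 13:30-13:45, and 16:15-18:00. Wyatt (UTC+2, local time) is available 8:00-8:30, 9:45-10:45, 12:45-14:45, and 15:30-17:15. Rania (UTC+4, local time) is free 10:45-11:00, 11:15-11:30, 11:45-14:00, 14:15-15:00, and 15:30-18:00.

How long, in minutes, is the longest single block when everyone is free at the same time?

Chen → UTC: 04:00–05:15, 05:45–07:00, 09:00–13:00.
Emeka → UTC: 11:00–12:30, 12:45–13:30, 16:00–19:00.
Priya → UTC: 11:00–14:00, 15:30–15:45, 18:15–20:00.
Wyatt → UTC: 06:00–06:30, 07:45–08:45, 10:45–12:45, 13:30–15:15.
Rania → UTC: 06:45–07:00, 07:15–07:30, 07:45–10:00, 10:15–11:00, 11:30–14:00.
Chen ∩ Emeka: 11:00–12:30, 12:45–13:00.
Chen ∩ Emeka ∩ Priya: 11:00–12:30, 12:45–13:00.
Chen ∩ Emeka ∩ Priya ∩ Wyatt: 11:00–12:30.
Chen ∩ Emeka ∩ Priya ∩ Wyatt ∩ Rania: 11:30–12:30.
Single common window of 60 minutes.

60 minutes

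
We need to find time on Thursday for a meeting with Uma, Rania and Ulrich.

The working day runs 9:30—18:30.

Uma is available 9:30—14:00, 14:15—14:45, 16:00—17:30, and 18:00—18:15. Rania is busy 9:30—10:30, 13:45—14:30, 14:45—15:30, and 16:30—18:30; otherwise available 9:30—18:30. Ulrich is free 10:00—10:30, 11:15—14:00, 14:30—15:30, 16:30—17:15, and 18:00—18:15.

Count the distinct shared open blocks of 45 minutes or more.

Rania free within 09:30–18:30: 10:30–13:45, 14:30–14:45, 15:30–16:30.
Uma ∩ Rania: 10:30–13:45, 14:30–14:45, 16:00–16:30.
Uma ∩ Rania ∩ Ulrich: 11:15–13:45, 14:30–14:45.
Windows ≥ 45 min: 11:15–13:45.
That's 1 window.

1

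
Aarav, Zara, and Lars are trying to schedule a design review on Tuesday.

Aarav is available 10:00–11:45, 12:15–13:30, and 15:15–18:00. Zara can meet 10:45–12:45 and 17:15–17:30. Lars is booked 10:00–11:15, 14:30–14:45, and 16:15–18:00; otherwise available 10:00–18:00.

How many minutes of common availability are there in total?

60 minutes

Lars free within 10:00–18:00: 11:15–14:30, 14:45–16:15.
Aarav ∩ Zara: 10:45–11:45, 12:15–12:45, 17:15–17:30.
Aarav ∩ Zara ∩ Lars: 11:15–11:45, 12:15–12:45.
Total common minutes: 30 + 30 = 60.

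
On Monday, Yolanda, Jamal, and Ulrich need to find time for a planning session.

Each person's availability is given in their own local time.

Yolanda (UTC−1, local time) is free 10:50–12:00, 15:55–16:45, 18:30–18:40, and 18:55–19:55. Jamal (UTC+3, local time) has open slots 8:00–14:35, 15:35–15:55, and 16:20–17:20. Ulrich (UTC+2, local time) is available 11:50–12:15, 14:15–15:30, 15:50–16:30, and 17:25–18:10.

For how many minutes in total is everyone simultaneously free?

Yolanda → UTC: 11:50–13:00, 16:55–17:45, 19:30–19:40, 19:55–20:55.
Jamal → UTC: 05:00–11:35, 12:35–12:55, 13:20–14:20.
Ulrich → UTC: 09:50–10:15, 12:15–13:30, 13:50–14:30, 15:25–16:10.
Yolanda ∩ Jamal: 12:35–12:55.
Yolanda ∩ Jamal ∩ Ulrich: 12:35–12:55.
Total common minutes: 20.

20 minutes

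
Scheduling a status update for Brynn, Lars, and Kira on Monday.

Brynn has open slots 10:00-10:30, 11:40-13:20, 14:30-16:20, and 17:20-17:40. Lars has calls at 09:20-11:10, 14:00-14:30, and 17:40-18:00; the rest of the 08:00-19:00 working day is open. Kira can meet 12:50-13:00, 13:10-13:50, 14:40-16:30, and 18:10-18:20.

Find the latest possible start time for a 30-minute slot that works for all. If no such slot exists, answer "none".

Lars free within 08:00–19:00: 08:00–09:20, 11:10–14:00, 14:30–17:40, 18:00–19:00.
Brynn ∩ Lars: 11:40–13:20, 14:30–16:20, 17:20–17:40.
Brynn ∩ Lars ∩ Kira: 12:50–13:00, 13:10–13:20, 14:40–16:20.
Windows ≥ 30 min: 14:40–16:20.
Latest start in the last window 14:40–16:20 is 16:20 − 30 min = 15:50.

15:50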